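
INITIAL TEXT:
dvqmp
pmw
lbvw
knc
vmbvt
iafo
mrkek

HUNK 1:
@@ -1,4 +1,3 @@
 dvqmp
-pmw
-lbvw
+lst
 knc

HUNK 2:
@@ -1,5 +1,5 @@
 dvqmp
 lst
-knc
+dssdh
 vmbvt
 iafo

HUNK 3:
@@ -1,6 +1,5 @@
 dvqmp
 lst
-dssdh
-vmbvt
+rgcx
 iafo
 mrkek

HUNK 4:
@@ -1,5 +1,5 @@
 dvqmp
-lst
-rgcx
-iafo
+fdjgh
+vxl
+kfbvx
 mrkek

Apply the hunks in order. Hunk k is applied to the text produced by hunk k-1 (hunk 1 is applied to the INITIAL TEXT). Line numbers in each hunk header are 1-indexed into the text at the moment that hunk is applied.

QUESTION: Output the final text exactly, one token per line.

Answer: dvqmp
fdjgh
vxl
kfbvx
mrkek

Derivation:
Hunk 1: at line 1 remove [pmw,lbvw] add [lst] -> 6 lines: dvqmp lst knc vmbvt iafo mrkek
Hunk 2: at line 1 remove [knc] add [dssdh] -> 6 lines: dvqmp lst dssdh vmbvt iafo mrkek
Hunk 3: at line 1 remove [dssdh,vmbvt] add [rgcx] -> 5 lines: dvqmp lst rgcx iafo mrkek
Hunk 4: at line 1 remove [lst,rgcx,iafo] add [fdjgh,vxl,kfbvx] -> 5 lines: dvqmp fdjgh vxl kfbvx mrkek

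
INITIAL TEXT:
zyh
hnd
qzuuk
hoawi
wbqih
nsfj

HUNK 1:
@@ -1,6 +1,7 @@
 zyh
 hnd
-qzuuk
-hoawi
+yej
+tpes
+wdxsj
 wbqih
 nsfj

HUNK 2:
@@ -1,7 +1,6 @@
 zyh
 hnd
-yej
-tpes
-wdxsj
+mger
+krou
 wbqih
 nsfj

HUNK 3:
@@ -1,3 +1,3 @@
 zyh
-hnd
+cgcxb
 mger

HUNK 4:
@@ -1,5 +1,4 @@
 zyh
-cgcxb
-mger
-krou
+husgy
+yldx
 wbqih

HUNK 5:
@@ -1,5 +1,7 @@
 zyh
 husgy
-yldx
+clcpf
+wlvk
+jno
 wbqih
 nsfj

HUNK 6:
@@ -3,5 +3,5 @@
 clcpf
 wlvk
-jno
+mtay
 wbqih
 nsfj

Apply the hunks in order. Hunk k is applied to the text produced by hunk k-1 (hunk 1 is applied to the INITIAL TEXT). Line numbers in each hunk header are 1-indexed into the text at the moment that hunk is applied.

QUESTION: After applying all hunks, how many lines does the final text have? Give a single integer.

Answer: 7

Derivation:
Hunk 1: at line 1 remove [qzuuk,hoawi] add [yej,tpes,wdxsj] -> 7 lines: zyh hnd yej tpes wdxsj wbqih nsfj
Hunk 2: at line 1 remove [yej,tpes,wdxsj] add [mger,krou] -> 6 lines: zyh hnd mger krou wbqih nsfj
Hunk 3: at line 1 remove [hnd] add [cgcxb] -> 6 lines: zyh cgcxb mger krou wbqih nsfj
Hunk 4: at line 1 remove [cgcxb,mger,krou] add [husgy,yldx] -> 5 lines: zyh husgy yldx wbqih nsfj
Hunk 5: at line 1 remove [yldx] add [clcpf,wlvk,jno] -> 7 lines: zyh husgy clcpf wlvk jno wbqih nsfj
Hunk 6: at line 3 remove [jno] add [mtay] -> 7 lines: zyh husgy clcpf wlvk mtay wbqih nsfj
Final line count: 7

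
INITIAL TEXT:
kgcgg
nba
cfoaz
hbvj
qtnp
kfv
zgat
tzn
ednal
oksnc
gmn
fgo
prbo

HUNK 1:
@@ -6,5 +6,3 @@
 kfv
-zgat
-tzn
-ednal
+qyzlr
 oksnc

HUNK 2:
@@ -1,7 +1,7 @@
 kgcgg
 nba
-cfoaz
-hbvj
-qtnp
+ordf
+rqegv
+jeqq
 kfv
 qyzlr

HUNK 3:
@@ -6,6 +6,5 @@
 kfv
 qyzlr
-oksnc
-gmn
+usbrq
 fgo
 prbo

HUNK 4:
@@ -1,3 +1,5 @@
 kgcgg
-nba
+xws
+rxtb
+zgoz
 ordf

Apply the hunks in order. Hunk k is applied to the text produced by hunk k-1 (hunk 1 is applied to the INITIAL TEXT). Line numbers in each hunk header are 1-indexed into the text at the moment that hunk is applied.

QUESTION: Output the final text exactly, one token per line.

Hunk 1: at line 6 remove [zgat,tzn,ednal] add [qyzlr] -> 11 lines: kgcgg nba cfoaz hbvj qtnp kfv qyzlr oksnc gmn fgo prbo
Hunk 2: at line 1 remove [cfoaz,hbvj,qtnp] add [ordf,rqegv,jeqq] -> 11 lines: kgcgg nba ordf rqegv jeqq kfv qyzlr oksnc gmn fgo prbo
Hunk 3: at line 6 remove [oksnc,gmn] add [usbrq] -> 10 lines: kgcgg nba ordf rqegv jeqq kfv qyzlr usbrq fgo prbo
Hunk 4: at line 1 remove [nba] add [xws,rxtb,zgoz] -> 12 lines: kgcgg xws rxtb zgoz ordf rqegv jeqq kfv qyzlr usbrq fgo prbo

Answer: kgcgg
xws
rxtb
zgoz
ordf
rqegv
jeqq
kfv
qyzlr
usbrq
fgo
prbo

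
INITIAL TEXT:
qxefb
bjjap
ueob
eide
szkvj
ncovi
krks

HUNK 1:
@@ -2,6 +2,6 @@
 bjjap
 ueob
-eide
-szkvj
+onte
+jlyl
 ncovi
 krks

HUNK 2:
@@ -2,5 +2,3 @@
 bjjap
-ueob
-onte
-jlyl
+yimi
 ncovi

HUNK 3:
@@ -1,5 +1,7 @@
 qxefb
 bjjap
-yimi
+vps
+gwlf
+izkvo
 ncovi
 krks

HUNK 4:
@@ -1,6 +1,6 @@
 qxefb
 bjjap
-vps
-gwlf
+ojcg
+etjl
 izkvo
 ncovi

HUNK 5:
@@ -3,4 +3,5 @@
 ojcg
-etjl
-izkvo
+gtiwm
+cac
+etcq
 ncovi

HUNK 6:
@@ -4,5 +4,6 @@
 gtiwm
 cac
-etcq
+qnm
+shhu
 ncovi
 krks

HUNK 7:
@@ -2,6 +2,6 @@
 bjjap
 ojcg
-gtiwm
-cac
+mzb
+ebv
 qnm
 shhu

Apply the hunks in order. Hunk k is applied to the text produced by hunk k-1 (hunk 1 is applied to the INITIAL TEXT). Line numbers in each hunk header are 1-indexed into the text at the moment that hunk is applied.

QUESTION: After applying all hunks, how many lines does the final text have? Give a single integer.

Hunk 1: at line 2 remove [eide,szkvj] add [onte,jlyl] -> 7 lines: qxefb bjjap ueob onte jlyl ncovi krks
Hunk 2: at line 2 remove [ueob,onte,jlyl] add [yimi] -> 5 lines: qxefb bjjap yimi ncovi krks
Hunk 3: at line 1 remove [yimi] add [vps,gwlf,izkvo] -> 7 lines: qxefb bjjap vps gwlf izkvo ncovi krks
Hunk 4: at line 1 remove [vps,gwlf] add [ojcg,etjl] -> 7 lines: qxefb bjjap ojcg etjl izkvo ncovi krks
Hunk 5: at line 3 remove [etjl,izkvo] add [gtiwm,cac,etcq] -> 8 lines: qxefb bjjap ojcg gtiwm cac etcq ncovi krks
Hunk 6: at line 4 remove [etcq] add [qnm,shhu] -> 9 lines: qxefb bjjap ojcg gtiwm cac qnm shhu ncovi krks
Hunk 7: at line 2 remove [gtiwm,cac] add [mzb,ebv] -> 9 lines: qxefb bjjap ojcg mzb ebv qnm shhu ncovi krks
Final line count: 9

Answer: 9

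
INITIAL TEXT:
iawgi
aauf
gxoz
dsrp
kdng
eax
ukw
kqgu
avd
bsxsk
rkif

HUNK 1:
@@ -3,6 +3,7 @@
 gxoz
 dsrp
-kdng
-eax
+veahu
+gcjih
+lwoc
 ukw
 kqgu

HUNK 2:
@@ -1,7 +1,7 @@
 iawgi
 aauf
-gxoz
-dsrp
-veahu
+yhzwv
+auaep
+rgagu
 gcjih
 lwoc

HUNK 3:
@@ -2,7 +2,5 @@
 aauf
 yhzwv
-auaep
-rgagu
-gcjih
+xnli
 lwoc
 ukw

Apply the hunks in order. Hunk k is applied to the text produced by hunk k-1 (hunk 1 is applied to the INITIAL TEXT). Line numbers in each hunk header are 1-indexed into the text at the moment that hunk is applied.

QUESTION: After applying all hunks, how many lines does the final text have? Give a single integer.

Answer: 10

Derivation:
Hunk 1: at line 3 remove [kdng,eax] add [veahu,gcjih,lwoc] -> 12 lines: iawgi aauf gxoz dsrp veahu gcjih lwoc ukw kqgu avd bsxsk rkif
Hunk 2: at line 1 remove [gxoz,dsrp,veahu] add [yhzwv,auaep,rgagu] -> 12 lines: iawgi aauf yhzwv auaep rgagu gcjih lwoc ukw kqgu avd bsxsk rkif
Hunk 3: at line 2 remove [auaep,rgagu,gcjih] add [xnli] -> 10 lines: iawgi aauf yhzwv xnli lwoc ukw kqgu avd bsxsk rkif
Final line count: 10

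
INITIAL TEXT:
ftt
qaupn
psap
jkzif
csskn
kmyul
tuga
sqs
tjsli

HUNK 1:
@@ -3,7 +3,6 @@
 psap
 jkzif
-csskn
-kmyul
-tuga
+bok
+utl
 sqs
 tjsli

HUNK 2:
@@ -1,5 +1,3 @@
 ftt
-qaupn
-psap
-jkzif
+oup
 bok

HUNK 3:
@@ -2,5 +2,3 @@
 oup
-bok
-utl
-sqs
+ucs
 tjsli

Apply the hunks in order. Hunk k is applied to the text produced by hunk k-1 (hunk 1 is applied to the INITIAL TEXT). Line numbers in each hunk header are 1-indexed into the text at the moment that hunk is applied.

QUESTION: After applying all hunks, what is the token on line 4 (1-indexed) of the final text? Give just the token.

Answer: tjsli

Derivation:
Hunk 1: at line 3 remove [csskn,kmyul,tuga] add [bok,utl] -> 8 lines: ftt qaupn psap jkzif bok utl sqs tjsli
Hunk 2: at line 1 remove [qaupn,psap,jkzif] add [oup] -> 6 lines: ftt oup bok utl sqs tjsli
Hunk 3: at line 2 remove [bok,utl,sqs] add [ucs] -> 4 lines: ftt oup ucs tjsli
Final line 4: tjsli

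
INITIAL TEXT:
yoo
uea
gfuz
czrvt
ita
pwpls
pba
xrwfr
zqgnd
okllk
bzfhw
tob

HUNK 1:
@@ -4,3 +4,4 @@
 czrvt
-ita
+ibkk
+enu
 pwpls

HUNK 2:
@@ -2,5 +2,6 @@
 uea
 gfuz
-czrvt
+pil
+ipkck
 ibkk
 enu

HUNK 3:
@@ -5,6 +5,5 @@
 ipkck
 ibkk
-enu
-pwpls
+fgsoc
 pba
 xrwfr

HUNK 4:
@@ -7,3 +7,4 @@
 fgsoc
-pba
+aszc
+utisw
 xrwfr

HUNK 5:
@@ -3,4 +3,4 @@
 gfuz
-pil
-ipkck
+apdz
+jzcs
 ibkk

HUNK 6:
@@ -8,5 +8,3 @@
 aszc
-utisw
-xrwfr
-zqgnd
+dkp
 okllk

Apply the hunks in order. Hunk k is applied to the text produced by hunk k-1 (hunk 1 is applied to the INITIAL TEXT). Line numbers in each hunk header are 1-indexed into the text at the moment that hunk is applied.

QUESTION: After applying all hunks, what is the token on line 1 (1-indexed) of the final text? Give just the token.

Answer: yoo

Derivation:
Hunk 1: at line 4 remove [ita] add [ibkk,enu] -> 13 lines: yoo uea gfuz czrvt ibkk enu pwpls pba xrwfr zqgnd okllk bzfhw tob
Hunk 2: at line 2 remove [czrvt] add [pil,ipkck] -> 14 lines: yoo uea gfuz pil ipkck ibkk enu pwpls pba xrwfr zqgnd okllk bzfhw tob
Hunk 3: at line 5 remove [enu,pwpls] add [fgsoc] -> 13 lines: yoo uea gfuz pil ipkck ibkk fgsoc pba xrwfr zqgnd okllk bzfhw tob
Hunk 4: at line 7 remove [pba] add [aszc,utisw] -> 14 lines: yoo uea gfuz pil ipkck ibkk fgsoc aszc utisw xrwfr zqgnd okllk bzfhw tob
Hunk 5: at line 3 remove [pil,ipkck] add [apdz,jzcs] -> 14 lines: yoo uea gfuz apdz jzcs ibkk fgsoc aszc utisw xrwfr zqgnd okllk bzfhw tob
Hunk 6: at line 8 remove [utisw,xrwfr,zqgnd] add [dkp] -> 12 lines: yoo uea gfuz apdz jzcs ibkk fgsoc aszc dkp okllk bzfhw tob
Final line 1: yoo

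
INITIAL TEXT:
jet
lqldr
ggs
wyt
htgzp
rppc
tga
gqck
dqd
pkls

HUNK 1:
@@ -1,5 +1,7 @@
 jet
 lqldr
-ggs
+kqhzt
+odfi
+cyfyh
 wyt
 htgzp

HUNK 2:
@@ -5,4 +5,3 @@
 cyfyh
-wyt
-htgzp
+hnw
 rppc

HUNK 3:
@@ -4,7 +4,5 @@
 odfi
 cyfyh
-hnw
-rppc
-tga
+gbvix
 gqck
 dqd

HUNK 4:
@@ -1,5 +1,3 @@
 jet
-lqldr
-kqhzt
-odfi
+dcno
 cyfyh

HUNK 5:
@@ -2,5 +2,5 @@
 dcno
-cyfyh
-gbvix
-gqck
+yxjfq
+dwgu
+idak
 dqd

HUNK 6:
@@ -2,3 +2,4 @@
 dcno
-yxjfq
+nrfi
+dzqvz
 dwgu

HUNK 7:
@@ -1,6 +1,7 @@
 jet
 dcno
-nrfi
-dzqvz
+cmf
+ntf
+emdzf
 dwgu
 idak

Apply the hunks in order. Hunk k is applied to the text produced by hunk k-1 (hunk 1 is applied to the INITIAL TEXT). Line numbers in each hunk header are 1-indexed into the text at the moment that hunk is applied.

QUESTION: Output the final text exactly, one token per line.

Hunk 1: at line 1 remove [ggs] add [kqhzt,odfi,cyfyh] -> 12 lines: jet lqldr kqhzt odfi cyfyh wyt htgzp rppc tga gqck dqd pkls
Hunk 2: at line 5 remove [wyt,htgzp] add [hnw] -> 11 lines: jet lqldr kqhzt odfi cyfyh hnw rppc tga gqck dqd pkls
Hunk 3: at line 4 remove [hnw,rppc,tga] add [gbvix] -> 9 lines: jet lqldr kqhzt odfi cyfyh gbvix gqck dqd pkls
Hunk 4: at line 1 remove [lqldr,kqhzt,odfi] add [dcno] -> 7 lines: jet dcno cyfyh gbvix gqck dqd pkls
Hunk 5: at line 2 remove [cyfyh,gbvix,gqck] add [yxjfq,dwgu,idak] -> 7 lines: jet dcno yxjfq dwgu idak dqd pkls
Hunk 6: at line 2 remove [yxjfq] add [nrfi,dzqvz] -> 8 lines: jet dcno nrfi dzqvz dwgu idak dqd pkls
Hunk 7: at line 1 remove [nrfi,dzqvz] add [cmf,ntf,emdzf] -> 9 lines: jet dcno cmf ntf emdzf dwgu idak dqd pkls

Answer: jet
dcno
cmf
ntf
emdzf
dwgu
idak
dqd
pkls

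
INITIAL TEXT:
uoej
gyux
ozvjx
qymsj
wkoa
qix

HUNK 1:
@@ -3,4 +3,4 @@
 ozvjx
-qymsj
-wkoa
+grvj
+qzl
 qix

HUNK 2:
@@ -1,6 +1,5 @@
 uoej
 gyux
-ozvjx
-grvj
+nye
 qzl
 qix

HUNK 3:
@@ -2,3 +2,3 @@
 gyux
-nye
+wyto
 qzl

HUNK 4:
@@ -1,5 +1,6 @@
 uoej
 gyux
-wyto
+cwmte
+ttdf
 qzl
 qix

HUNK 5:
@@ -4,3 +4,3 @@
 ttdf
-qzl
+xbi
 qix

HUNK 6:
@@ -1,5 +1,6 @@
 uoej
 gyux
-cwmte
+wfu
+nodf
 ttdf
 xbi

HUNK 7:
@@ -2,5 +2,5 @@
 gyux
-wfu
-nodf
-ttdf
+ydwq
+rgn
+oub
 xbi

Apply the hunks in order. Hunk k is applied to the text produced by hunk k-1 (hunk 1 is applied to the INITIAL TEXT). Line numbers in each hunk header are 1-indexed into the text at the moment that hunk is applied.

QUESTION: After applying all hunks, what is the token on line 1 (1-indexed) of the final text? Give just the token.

Hunk 1: at line 3 remove [qymsj,wkoa] add [grvj,qzl] -> 6 lines: uoej gyux ozvjx grvj qzl qix
Hunk 2: at line 1 remove [ozvjx,grvj] add [nye] -> 5 lines: uoej gyux nye qzl qix
Hunk 3: at line 2 remove [nye] add [wyto] -> 5 lines: uoej gyux wyto qzl qix
Hunk 4: at line 1 remove [wyto] add [cwmte,ttdf] -> 6 lines: uoej gyux cwmte ttdf qzl qix
Hunk 5: at line 4 remove [qzl] add [xbi] -> 6 lines: uoej gyux cwmte ttdf xbi qix
Hunk 6: at line 1 remove [cwmte] add [wfu,nodf] -> 7 lines: uoej gyux wfu nodf ttdf xbi qix
Hunk 7: at line 2 remove [wfu,nodf,ttdf] add [ydwq,rgn,oub] -> 7 lines: uoej gyux ydwq rgn oub xbi qix
Final line 1: uoej

Answer: uoej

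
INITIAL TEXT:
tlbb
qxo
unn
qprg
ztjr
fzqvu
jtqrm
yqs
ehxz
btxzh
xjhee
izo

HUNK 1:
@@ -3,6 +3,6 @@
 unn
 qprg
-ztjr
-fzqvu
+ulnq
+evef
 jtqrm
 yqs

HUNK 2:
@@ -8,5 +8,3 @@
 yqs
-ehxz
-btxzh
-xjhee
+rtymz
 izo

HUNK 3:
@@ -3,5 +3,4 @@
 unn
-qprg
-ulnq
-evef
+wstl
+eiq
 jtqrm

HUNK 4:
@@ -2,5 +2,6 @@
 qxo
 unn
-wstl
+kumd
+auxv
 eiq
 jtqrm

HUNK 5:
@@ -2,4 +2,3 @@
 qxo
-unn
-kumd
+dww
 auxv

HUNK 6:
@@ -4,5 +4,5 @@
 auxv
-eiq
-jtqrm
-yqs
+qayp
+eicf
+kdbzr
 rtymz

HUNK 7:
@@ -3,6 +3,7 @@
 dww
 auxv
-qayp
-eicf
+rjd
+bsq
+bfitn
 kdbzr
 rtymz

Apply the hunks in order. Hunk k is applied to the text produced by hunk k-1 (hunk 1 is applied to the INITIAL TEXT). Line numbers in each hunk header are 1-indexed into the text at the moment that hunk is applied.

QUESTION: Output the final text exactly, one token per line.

Answer: tlbb
qxo
dww
auxv
rjd
bsq
bfitn
kdbzr
rtymz
izo

Derivation:
Hunk 1: at line 3 remove [ztjr,fzqvu] add [ulnq,evef] -> 12 lines: tlbb qxo unn qprg ulnq evef jtqrm yqs ehxz btxzh xjhee izo
Hunk 2: at line 8 remove [ehxz,btxzh,xjhee] add [rtymz] -> 10 lines: tlbb qxo unn qprg ulnq evef jtqrm yqs rtymz izo
Hunk 3: at line 3 remove [qprg,ulnq,evef] add [wstl,eiq] -> 9 lines: tlbb qxo unn wstl eiq jtqrm yqs rtymz izo
Hunk 4: at line 2 remove [wstl] add [kumd,auxv] -> 10 lines: tlbb qxo unn kumd auxv eiq jtqrm yqs rtymz izo
Hunk 5: at line 2 remove [unn,kumd] add [dww] -> 9 lines: tlbb qxo dww auxv eiq jtqrm yqs rtymz izo
Hunk 6: at line 4 remove [eiq,jtqrm,yqs] add [qayp,eicf,kdbzr] -> 9 lines: tlbb qxo dww auxv qayp eicf kdbzr rtymz izo
Hunk 7: at line 3 remove [qayp,eicf] add [rjd,bsq,bfitn] -> 10 lines: tlbb qxo dww auxv rjd bsq bfitn kdbzr rtymz izo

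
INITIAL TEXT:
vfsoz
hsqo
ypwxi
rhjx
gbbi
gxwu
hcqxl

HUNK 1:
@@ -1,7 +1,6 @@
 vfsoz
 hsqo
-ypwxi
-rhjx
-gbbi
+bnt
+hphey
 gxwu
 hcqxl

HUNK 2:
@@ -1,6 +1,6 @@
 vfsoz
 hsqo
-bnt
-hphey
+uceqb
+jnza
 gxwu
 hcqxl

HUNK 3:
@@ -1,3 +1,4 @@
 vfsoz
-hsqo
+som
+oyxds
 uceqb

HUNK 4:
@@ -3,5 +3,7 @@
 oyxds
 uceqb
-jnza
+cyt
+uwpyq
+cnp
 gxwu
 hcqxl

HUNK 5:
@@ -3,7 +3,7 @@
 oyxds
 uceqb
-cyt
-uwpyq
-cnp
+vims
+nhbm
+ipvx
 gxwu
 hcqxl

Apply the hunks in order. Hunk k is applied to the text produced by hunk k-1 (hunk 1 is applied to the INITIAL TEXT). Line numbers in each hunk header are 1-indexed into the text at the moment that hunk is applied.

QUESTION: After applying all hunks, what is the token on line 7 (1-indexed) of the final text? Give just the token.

Hunk 1: at line 1 remove [ypwxi,rhjx,gbbi] add [bnt,hphey] -> 6 lines: vfsoz hsqo bnt hphey gxwu hcqxl
Hunk 2: at line 1 remove [bnt,hphey] add [uceqb,jnza] -> 6 lines: vfsoz hsqo uceqb jnza gxwu hcqxl
Hunk 3: at line 1 remove [hsqo] add [som,oyxds] -> 7 lines: vfsoz som oyxds uceqb jnza gxwu hcqxl
Hunk 4: at line 3 remove [jnza] add [cyt,uwpyq,cnp] -> 9 lines: vfsoz som oyxds uceqb cyt uwpyq cnp gxwu hcqxl
Hunk 5: at line 3 remove [cyt,uwpyq,cnp] add [vims,nhbm,ipvx] -> 9 lines: vfsoz som oyxds uceqb vims nhbm ipvx gxwu hcqxl
Final line 7: ipvx

Answer: ipvx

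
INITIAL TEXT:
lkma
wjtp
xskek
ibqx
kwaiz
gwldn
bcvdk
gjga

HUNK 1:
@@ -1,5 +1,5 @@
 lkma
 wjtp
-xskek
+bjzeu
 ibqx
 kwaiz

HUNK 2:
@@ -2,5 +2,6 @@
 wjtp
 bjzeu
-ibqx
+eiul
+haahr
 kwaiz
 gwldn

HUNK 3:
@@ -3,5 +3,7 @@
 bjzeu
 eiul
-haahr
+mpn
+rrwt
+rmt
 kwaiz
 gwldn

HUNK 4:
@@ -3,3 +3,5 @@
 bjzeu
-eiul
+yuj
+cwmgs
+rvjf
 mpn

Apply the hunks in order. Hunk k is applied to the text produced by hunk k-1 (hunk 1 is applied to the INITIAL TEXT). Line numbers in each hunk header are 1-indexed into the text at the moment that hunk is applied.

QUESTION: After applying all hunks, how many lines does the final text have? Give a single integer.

Answer: 13

Derivation:
Hunk 1: at line 1 remove [xskek] add [bjzeu] -> 8 lines: lkma wjtp bjzeu ibqx kwaiz gwldn bcvdk gjga
Hunk 2: at line 2 remove [ibqx] add [eiul,haahr] -> 9 lines: lkma wjtp bjzeu eiul haahr kwaiz gwldn bcvdk gjga
Hunk 3: at line 3 remove [haahr] add [mpn,rrwt,rmt] -> 11 lines: lkma wjtp bjzeu eiul mpn rrwt rmt kwaiz gwldn bcvdk gjga
Hunk 4: at line 3 remove [eiul] add [yuj,cwmgs,rvjf] -> 13 lines: lkma wjtp bjzeu yuj cwmgs rvjf mpn rrwt rmt kwaiz gwldn bcvdk gjga
Final line count: 13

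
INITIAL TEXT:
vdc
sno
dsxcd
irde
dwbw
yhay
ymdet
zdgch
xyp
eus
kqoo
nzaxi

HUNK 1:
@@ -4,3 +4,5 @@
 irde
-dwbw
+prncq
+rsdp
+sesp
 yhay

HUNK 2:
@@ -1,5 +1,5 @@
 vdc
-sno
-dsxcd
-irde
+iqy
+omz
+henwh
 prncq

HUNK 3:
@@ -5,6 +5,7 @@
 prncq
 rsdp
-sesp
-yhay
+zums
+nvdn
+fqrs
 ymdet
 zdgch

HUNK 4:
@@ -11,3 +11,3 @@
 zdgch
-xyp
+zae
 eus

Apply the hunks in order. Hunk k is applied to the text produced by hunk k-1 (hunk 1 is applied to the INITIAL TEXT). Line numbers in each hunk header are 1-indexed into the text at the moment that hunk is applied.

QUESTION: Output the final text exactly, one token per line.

Answer: vdc
iqy
omz
henwh
prncq
rsdp
zums
nvdn
fqrs
ymdet
zdgch
zae
eus
kqoo
nzaxi

Derivation:
Hunk 1: at line 4 remove [dwbw] add [prncq,rsdp,sesp] -> 14 lines: vdc sno dsxcd irde prncq rsdp sesp yhay ymdet zdgch xyp eus kqoo nzaxi
Hunk 2: at line 1 remove [sno,dsxcd,irde] add [iqy,omz,henwh] -> 14 lines: vdc iqy omz henwh prncq rsdp sesp yhay ymdet zdgch xyp eus kqoo nzaxi
Hunk 3: at line 5 remove [sesp,yhay] add [zums,nvdn,fqrs] -> 15 lines: vdc iqy omz henwh prncq rsdp zums nvdn fqrs ymdet zdgch xyp eus kqoo nzaxi
Hunk 4: at line 11 remove [xyp] add [zae] -> 15 lines: vdc iqy omz henwh prncq rsdp zums nvdn fqrs ymdet zdgch zae eus kqoo nzaxi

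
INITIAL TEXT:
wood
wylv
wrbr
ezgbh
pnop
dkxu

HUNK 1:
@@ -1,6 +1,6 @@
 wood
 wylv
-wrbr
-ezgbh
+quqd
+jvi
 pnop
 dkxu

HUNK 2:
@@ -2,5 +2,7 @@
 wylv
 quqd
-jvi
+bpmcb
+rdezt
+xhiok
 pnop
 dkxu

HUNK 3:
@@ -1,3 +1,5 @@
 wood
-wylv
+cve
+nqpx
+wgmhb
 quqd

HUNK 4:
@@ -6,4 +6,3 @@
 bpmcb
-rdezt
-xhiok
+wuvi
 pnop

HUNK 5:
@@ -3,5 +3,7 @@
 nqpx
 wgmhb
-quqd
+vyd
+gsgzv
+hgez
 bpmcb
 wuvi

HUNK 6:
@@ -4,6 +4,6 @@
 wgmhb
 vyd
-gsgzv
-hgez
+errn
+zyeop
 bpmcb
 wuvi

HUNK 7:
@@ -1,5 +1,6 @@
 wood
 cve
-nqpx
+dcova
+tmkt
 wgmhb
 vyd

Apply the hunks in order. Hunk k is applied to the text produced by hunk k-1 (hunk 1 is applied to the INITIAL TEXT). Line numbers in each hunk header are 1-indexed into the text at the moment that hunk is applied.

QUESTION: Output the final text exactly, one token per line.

Answer: wood
cve
dcova
tmkt
wgmhb
vyd
errn
zyeop
bpmcb
wuvi
pnop
dkxu

Derivation:
Hunk 1: at line 1 remove [wrbr,ezgbh] add [quqd,jvi] -> 6 lines: wood wylv quqd jvi pnop dkxu
Hunk 2: at line 2 remove [jvi] add [bpmcb,rdezt,xhiok] -> 8 lines: wood wylv quqd bpmcb rdezt xhiok pnop dkxu
Hunk 3: at line 1 remove [wylv] add [cve,nqpx,wgmhb] -> 10 lines: wood cve nqpx wgmhb quqd bpmcb rdezt xhiok pnop dkxu
Hunk 4: at line 6 remove [rdezt,xhiok] add [wuvi] -> 9 lines: wood cve nqpx wgmhb quqd bpmcb wuvi pnop dkxu
Hunk 5: at line 3 remove [quqd] add [vyd,gsgzv,hgez] -> 11 lines: wood cve nqpx wgmhb vyd gsgzv hgez bpmcb wuvi pnop dkxu
Hunk 6: at line 4 remove [gsgzv,hgez] add [errn,zyeop] -> 11 lines: wood cve nqpx wgmhb vyd errn zyeop bpmcb wuvi pnop dkxu
Hunk 7: at line 1 remove [nqpx] add [dcova,tmkt] -> 12 lines: wood cve dcova tmkt wgmhb vyd errn zyeop bpmcb wuvi pnop dkxu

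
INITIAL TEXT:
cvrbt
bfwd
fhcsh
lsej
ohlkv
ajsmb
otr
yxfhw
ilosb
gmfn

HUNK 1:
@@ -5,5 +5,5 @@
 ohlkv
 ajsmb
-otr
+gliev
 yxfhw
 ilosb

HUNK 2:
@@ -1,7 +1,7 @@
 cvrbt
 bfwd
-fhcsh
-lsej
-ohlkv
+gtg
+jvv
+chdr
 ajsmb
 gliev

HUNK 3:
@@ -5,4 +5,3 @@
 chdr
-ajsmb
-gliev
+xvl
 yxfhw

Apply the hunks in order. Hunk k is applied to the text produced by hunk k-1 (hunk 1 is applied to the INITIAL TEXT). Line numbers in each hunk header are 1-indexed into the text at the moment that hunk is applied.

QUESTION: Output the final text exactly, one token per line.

Answer: cvrbt
bfwd
gtg
jvv
chdr
xvl
yxfhw
ilosb
gmfn

Derivation:
Hunk 1: at line 5 remove [otr] add [gliev] -> 10 lines: cvrbt bfwd fhcsh lsej ohlkv ajsmb gliev yxfhw ilosb gmfn
Hunk 2: at line 1 remove [fhcsh,lsej,ohlkv] add [gtg,jvv,chdr] -> 10 lines: cvrbt bfwd gtg jvv chdr ajsmb gliev yxfhw ilosb gmfn
Hunk 3: at line 5 remove [ajsmb,gliev] add [xvl] -> 9 lines: cvrbt bfwd gtg jvv chdr xvl yxfhw ilosb gmfn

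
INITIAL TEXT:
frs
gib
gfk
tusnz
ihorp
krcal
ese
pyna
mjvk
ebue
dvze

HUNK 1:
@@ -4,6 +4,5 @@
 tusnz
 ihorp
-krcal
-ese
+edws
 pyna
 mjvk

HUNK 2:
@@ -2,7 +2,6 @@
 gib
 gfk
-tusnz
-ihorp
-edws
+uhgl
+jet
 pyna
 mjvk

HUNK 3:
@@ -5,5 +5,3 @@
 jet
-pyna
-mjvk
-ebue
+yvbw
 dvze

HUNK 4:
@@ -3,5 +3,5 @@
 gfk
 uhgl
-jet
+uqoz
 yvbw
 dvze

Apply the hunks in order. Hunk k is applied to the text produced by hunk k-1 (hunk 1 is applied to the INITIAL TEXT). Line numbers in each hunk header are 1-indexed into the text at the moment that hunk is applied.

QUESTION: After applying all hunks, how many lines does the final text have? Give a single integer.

Answer: 7

Derivation:
Hunk 1: at line 4 remove [krcal,ese] add [edws] -> 10 lines: frs gib gfk tusnz ihorp edws pyna mjvk ebue dvze
Hunk 2: at line 2 remove [tusnz,ihorp,edws] add [uhgl,jet] -> 9 lines: frs gib gfk uhgl jet pyna mjvk ebue dvze
Hunk 3: at line 5 remove [pyna,mjvk,ebue] add [yvbw] -> 7 lines: frs gib gfk uhgl jet yvbw dvze
Hunk 4: at line 3 remove [jet] add [uqoz] -> 7 lines: frs gib gfk uhgl uqoz yvbw dvze
Final line count: 7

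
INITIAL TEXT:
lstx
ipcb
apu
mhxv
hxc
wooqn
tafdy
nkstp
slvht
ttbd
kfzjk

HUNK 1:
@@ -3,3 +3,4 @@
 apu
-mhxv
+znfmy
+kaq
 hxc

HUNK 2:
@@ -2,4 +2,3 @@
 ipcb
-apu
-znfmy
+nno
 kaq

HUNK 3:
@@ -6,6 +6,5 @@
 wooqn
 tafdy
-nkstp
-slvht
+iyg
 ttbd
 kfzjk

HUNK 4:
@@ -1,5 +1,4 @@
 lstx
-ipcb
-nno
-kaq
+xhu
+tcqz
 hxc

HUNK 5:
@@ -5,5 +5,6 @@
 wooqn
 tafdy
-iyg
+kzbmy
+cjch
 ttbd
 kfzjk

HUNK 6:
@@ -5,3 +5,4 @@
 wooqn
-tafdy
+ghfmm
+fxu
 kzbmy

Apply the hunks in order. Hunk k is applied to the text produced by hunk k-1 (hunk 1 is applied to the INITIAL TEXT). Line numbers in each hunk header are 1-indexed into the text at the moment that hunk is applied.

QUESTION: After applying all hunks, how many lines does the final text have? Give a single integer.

Answer: 11

Derivation:
Hunk 1: at line 3 remove [mhxv] add [znfmy,kaq] -> 12 lines: lstx ipcb apu znfmy kaq hxc wooqn tafdy nkstp slvht ttbd kfzjk
Hunk 2: at line 2 remove [apu,znfmy] add [nno] -> 11 lines: lstx ipcb nno kaq hxc wooqn tafdy nkstp slvht ttbd kfzjk
Hunk 3: at line 6 remove [nkstp,slvht] add [iyg] -> 10 lines: lstx ipcb nno kaq hxc wooqn tafdy iyg ttbd kfzjk
Hunk 4: at line 1 remove [ipcb,nno,kaq] add [xhu,tcqz] -> 9 lines: lstx xhu tcqz hxc wooqn tafdy iyg ttbd kfzjk
Hunk 5: at line 5 remove [iyg] add [kzbmy,cjch] -> 10 lines: lstx xhu tcqz hxc wooqn tafdy kzbmy cjch ttbd kfzjk
Hunk 6: at line 5 remove [tafdy] add [ghfmm,fxu] -> 11 lines: lstx xhu tcqz hxc wooqn ghfmm fxu kzbmy cjch ttbd kfzjk
Final line count: 11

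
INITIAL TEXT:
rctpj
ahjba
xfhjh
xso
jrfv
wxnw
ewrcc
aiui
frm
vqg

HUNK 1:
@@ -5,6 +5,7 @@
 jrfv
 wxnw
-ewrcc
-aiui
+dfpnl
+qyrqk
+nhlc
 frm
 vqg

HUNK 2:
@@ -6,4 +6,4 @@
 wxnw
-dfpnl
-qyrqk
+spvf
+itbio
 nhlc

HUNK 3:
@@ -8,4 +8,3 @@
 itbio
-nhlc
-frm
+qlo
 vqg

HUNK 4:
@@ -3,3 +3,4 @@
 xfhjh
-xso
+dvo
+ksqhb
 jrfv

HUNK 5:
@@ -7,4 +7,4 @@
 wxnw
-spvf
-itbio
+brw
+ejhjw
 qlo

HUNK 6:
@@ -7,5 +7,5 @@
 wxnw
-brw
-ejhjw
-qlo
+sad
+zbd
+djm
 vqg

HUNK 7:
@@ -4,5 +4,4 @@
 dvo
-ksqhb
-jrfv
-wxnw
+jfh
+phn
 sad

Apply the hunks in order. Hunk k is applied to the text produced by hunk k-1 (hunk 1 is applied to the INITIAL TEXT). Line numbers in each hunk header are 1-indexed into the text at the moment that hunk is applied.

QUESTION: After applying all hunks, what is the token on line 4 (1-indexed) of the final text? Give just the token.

Hunk 1: at line 5 remove [ewrcc,aiui] add [dfpnl,qyrqk,nhlc] -> 11 lines: rctpj ahjba xfhjh xso jrfv wxnw dfpnl qyrqk nhlc frm vqg
Hunk 2: at line 6 remove [dfpnl,qyrqk] add [spvf,itbio] -> 11 lines: rctpj ahjba xfhjh xso jrfv wxnw spvf itbio nhlc frm vqg
Hunk 3: at line 8 remove [nhlc,frm] add [qlo] -> 10 lines: rctpj ahjba xfhjh xso jrfv wxnw spvf itbio qlo vqg
Hunk 4: at line 3 remove [xso] add [dvo,ksqhb] -> 11 lines: rctpj ahjba xfhjh dvo ksqhb jrfv wxnw spvf itbio qlo vqg
Hunk 5: at line 7 remove [spvf,itbio] add [brw,ejhjw] -> 11 lines: rctpj ahjba xfhjh dvo ksqhb jrfv wxnw brw ejhjw qlo vqg
Hunk 6: at line 7 remove [brw,ejhjw,qlo] add [sad,zbd,djm] -> 11 lines: rctpj ahjba xfhjh dvo ksqhb jrfv wxnw sad zbd djm vqg
Hunk 7: at line 4 remove [ksqhb,jrfv,wxnw] add [jfh,phn] -> 10 lines: rctpj ahjba xfhjh dvo jfh phn sad zbd djm vqg
Final line 4: dvo

Answer: dvo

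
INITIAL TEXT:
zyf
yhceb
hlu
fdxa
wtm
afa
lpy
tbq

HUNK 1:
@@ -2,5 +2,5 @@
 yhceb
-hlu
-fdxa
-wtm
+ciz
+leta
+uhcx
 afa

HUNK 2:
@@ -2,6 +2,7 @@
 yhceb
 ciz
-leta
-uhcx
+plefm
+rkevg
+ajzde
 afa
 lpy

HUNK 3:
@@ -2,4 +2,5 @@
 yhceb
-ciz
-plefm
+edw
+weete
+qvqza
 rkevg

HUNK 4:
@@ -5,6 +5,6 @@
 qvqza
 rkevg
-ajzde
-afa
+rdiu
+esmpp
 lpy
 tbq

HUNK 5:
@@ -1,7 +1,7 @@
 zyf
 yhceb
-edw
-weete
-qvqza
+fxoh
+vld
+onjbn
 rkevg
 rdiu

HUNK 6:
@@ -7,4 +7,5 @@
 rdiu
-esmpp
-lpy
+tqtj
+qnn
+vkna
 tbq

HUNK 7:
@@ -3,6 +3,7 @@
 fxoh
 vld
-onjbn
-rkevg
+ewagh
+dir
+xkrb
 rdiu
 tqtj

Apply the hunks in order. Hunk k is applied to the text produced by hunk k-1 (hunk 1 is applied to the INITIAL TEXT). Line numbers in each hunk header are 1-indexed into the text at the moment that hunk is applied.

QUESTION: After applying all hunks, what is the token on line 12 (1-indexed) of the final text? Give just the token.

Answer: tbq

Derivation:
Hunk 1: at line 2 remove [hlu,fdxa,wtm] add [ciz,leta,uhcx] -> 8 lines: zyf yhceb ciz leta uhcx afa lpy tbq
Hunk 2: at line 2 remove [leta,uhcx] add [plefm,rkevg,ajzde] -> 9 lines: zyf yhceb ciz plefm rkevg ajzde afa lpy tbq
Hunk 3: at line 2 remove [ciz,plefm] add [edw,weete,qvqza] -> 10 lines: zyf yhceb edw weete qvqza rkevg ajzde afa lpy tbq
Hunk 4: at line 5 remove [ajzde,afa] add [rdiu,esmpp] -> 10 lines: zyf yhceb edw weete qvqza rkevg rdiu esmpp lpy tbq
Hunk 5: at line 1 remove [edw,weete,qvqza] add [fxoh,vld,onjbn] -> 10 lines: zyf yhceb fxoh vld onjbn rkevg rdiu esmpp lpy tbq
Hunk 6: at line 7 remove [esmpp,lpy] add [tqtj,qnn,vkna] -> 11 lines: zyf yhceb fxoh vld onjbn rkevg rdiu tqtj qnn vkna tbq
Hunk 7: at line 3 remove [onjbn,rkevg] add [ewagh,dir,xkrb] -> 12 lines: zyf yhceb fxoh vld ewagh dir xkrb rdiu tqtj qnn vkna tbq
Final line 12: tbq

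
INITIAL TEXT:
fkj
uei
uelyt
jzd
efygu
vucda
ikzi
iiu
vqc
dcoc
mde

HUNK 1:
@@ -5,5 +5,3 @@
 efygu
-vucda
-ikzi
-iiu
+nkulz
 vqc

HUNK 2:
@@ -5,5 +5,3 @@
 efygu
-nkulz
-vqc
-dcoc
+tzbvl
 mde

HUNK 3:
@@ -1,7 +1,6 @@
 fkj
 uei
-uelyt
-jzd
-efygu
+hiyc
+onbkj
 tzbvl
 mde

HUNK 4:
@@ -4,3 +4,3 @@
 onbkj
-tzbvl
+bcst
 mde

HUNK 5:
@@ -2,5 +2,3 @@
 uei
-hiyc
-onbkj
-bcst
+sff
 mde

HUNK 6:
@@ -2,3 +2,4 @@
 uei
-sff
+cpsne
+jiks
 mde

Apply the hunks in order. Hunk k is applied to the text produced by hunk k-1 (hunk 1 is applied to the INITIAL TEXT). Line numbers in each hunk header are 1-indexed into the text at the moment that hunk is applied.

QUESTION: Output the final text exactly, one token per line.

Answer: fkj
uei
cpsne
jiks
mde

Derivation:
Hunk 1: at line 5 remove [vucda,ikzi,iiu] add [nkulz] -> 9 lines: fkj uei uelyt jzd efygu nkulz vqc dcoc mde
Hunk 2: at line 5 remove [nkulz,vqc,dcoc] add [tzbvl] -> 7 lines: fkj uei uelyt jzd efygu tzbvl mde
Hunk 3: at line 1 remove [uelyt,jzd,efygu] add [hiyc,onbkj] -> 6 lines: fkj uei hiyc onbkj tzbvl mde
Hunk 4: at line 4 remove [tzbvl] add [bcst] -> 6 lines: fkj uei hiyc onbkj bcst mde
Hunk 5: at line 2 remove [hiyc,onbkj,bcst] add [sff] -> 4 lines: fkj uei sff mde
Hunk 6: at line 2 remove [sff] add [cpsne,jiks] -> 5 lines: fkj uei cpsne jiks mde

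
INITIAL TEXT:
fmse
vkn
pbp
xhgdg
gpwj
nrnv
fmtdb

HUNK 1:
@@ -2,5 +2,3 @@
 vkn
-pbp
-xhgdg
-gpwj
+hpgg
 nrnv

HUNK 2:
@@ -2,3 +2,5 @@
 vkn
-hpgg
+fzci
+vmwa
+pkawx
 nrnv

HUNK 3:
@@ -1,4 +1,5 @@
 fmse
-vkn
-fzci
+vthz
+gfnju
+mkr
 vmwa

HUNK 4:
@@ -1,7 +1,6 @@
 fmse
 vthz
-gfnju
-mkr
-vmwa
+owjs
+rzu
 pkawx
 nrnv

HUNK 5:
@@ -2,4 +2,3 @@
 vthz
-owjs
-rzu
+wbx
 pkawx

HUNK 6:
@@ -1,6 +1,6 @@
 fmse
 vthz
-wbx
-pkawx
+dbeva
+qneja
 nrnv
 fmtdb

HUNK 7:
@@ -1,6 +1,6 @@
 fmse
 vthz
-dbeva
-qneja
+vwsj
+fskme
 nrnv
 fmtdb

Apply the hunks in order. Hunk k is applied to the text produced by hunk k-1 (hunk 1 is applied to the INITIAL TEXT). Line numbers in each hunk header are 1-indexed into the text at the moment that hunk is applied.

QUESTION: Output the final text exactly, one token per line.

Answer: fmse
vthz
vwsj
fskme
nrnv
fmtdb

Derivation:
Hunk 1: at line 2 remove [pbp,xhgdg,gpwj] add [hpgg] -> 5 lines: fmse vkn hpgg nrnv fmtdb
Hunk 2: at line 2 remove [hpgg] add [fzci,vmwa,pkawx] -> 7 lines: fmse vkn fzci vmwa pkawx nrnv fmtdb
Hunk 3: at line 1 remove [vkn,fzci] add [vthz,gfnju,mkr] -> 8 lines: fmse vthz gfnju mkr vmwa pkawx nrnv fmtdb
Hunk 4: at line 1 remove [gfnju,mkr,vmwa] add [owjs,rzu] -> 7 lines: fmse vthz owjs rzu pkawx nrnv fmtdb
Hunk 5: at line 2 remove [owjs,rzu] add [wbx] -> 6 lines: fmse vthz wbx pkawx nrnv fmtdb
Hunk 6: at line 1 remove [wbx,pkawx] add [dbeva,qneja] -> 6 lines: fmse vthz dbeva qneja nrnv fmtdb
Hunk 7: at line 1 remove [dbeva,qneja] add [vwsj,fskme] -> 6 lines: fmse vthz vwsj fskme nrnv fmtdb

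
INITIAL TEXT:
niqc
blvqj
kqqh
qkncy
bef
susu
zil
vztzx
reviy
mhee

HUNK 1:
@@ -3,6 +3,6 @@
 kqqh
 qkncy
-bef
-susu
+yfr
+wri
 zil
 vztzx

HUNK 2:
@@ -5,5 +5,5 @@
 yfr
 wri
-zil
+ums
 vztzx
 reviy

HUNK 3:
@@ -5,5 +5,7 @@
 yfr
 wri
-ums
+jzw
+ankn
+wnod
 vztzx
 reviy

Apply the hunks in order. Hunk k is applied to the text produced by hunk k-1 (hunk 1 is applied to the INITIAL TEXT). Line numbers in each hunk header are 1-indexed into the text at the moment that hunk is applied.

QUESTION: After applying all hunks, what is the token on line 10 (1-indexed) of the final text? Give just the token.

Hunk 1: at line 3 remove [bef,susu] add [yfr,wri] -> 10 lines: niqc blvqj kqqh qkncy yfr wri zil vztzx reviy mhee
Hunk 2: at line 5 remove [zil] add [ums] -> 10 lines: niqc blvqj kqqh qkncy yfr wri ums vztzx reviy mhee
Hunk 3: at line 5 remove [ums] add [jzw,ankn,wnod] -> 12 lines: niqc blvqj kqqh qkncy yfr wri jzw ankn wnod vztzx reviy mhee
Final line 10: vztzx

Answer: vztzx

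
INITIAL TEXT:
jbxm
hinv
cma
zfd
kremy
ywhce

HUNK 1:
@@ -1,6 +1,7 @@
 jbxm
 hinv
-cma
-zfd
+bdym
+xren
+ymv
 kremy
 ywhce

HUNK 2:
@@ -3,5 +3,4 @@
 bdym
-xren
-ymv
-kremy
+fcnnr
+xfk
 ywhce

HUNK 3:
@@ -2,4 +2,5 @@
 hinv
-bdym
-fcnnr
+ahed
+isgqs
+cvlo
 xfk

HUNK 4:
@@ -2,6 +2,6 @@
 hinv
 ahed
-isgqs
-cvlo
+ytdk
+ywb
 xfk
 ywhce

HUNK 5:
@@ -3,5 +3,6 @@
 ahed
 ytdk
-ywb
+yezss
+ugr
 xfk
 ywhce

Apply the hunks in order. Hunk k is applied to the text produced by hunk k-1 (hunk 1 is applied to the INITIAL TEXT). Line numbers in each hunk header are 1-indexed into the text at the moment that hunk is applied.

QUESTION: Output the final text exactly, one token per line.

Answer: jbxm
hinv
ahed
ytdk
yezss
ugr
xfk
ywhce

Derivation:
Hunk 1: at line 1 remove [cma,zfd] add [bdym,xren,ymv] -> 7 lines: jbxm hinv bdym xren ymv kremy ywhce
Hunk 2: at line 3 remove [xren,ymv,kremy] add [fcnnr,xfk] -> 6 lines: jbxm hinv bdym fcnnr xfk ywhce
Hunk 3: at line 2 remove [bdym,fcnnr] add [ahed,isgqs,cvlo] -> 7 lines: jbxm hinv ahed isgqs cvlo xfk ywhce
Hunk 4: at line 2 remove [isgqs,cvlo] add [ytdk,ywb] -> 7 lines: jbxm hinv ahed ytdk ywb xfk ywhce
Hunk 5: at line 3 remove [ywb] add [yezss,ugr] -> 8 lines: jbxm hinv ahed ytdk yezss ugr xfk ywhce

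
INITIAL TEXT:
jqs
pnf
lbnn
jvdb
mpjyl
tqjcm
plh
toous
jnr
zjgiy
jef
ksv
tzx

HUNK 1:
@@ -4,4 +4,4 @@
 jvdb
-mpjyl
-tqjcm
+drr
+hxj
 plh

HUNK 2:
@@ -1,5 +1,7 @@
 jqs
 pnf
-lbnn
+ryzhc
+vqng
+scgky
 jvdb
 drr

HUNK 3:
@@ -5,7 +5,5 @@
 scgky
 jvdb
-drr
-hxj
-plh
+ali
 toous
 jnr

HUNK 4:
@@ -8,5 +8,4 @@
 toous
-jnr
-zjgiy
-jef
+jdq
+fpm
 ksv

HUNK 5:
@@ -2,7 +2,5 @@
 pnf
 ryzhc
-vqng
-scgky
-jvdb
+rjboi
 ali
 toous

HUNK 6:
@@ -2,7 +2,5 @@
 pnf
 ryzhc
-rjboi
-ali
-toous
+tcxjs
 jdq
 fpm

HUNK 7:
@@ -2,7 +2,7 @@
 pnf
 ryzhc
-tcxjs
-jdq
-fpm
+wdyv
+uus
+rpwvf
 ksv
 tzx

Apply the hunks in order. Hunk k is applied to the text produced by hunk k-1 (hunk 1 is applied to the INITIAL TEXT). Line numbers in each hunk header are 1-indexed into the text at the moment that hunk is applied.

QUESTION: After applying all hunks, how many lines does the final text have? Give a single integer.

Hunk 1: at line 4 remove [mpjyl,tqjcm] add [drr,hxj] -> 13 lines: jqs pnf lbnn jvdb drr hxj plh toous jnr zjgiy jef ksv tzx
Hunk 2: at line 1 remove [lbnn] add [ryzhc,vqng,scgky] -> 15 lines: jqs pnf ryzhc vqng scgky jvdb drr hxj plh toous jnr zjgiy jef ksv tzx
Hunk 3: at line 5 remove [drr,hxj,plh] add [ali] -> 13 lines: jqs pnf ryzhc vqng scgky jvdb ali toous jnr zjgiy jef ksv tzx
Hunk 4: at line 8 remove [jnr,zjgiy,jef] add [jdq,fpm] -> 12 lines: jqs pnf ryzhc vqng scgky jvdb ali toous jdq fpm ksv tzx
Hunk 5: at line 2 remove [vqng,scgky,jvdb] add [rjboi] -> 10 lines: jqs pnf ryzhc rjboi ali toous jdq fpm ksv tzx
Hunk 6: at line 2 remove [rjboi,ali,toous] add [tcxjs] -> 8 lines: jqs pnf ryzhc tcxjs jdq fpm ksv tzx
Hunk 7: at line 2 remove [tcxjs,jdq,fpm] add [wdyv,uus,rpwvf] -> 8 lines: jqs pnf ryzhc wdyv uus rpwvf ksv tzx
Final line count: 8

Answer: 8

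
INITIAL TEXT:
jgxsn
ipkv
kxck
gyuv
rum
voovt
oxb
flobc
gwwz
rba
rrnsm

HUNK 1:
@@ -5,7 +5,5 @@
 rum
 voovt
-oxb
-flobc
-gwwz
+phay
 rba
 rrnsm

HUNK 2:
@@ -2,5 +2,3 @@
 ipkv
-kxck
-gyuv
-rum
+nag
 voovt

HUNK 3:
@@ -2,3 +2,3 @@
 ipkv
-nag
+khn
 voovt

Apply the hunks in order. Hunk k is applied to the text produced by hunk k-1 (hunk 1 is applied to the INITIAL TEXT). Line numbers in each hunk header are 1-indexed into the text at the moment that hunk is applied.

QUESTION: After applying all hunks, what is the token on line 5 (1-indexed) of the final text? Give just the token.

Hunk 1: at line 5 remove [oxb,flobc,gwwz] add [phay] -> 9 lines: jgxsn ipkv kxck gyuv rum voovt phay rba rrnsm
Hunk 2: at line 2 remove [kxck,gyuv,rum] add [nag] -> 7 lines: jgxsn ipkv nag voovt phay rba rrnsm
Hunk 3: at line 2 remove [nag] add [khn] -> 7 lines: jgxsn ipkv khn voovt phay rba rrnsm
Final line 5: phay

Answer: phay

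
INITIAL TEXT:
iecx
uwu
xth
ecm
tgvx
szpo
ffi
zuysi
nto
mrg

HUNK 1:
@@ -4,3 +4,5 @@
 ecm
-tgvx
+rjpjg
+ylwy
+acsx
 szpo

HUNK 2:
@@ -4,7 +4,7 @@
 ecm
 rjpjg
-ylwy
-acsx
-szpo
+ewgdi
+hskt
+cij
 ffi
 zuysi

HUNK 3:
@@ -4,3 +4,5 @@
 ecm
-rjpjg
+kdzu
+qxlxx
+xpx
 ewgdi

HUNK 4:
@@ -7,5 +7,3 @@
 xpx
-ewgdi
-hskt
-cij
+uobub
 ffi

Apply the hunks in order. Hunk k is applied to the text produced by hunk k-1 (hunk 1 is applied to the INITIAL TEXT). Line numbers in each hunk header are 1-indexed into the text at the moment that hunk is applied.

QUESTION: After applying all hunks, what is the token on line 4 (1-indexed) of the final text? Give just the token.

Answer: ecm

Derivation:
Hunk 1: at line 4 remove [tgvx] add [rjpjg,ylwy,acsx] -> 12 lines: iecx uwu xth ecm rjpjg ylwy acsx szpo ffi zuysi nto mrg
Hunk 2: at line 4 remove [ylwy,acsx,szpo] add [ewgdi,hskt,cij] -> 12 lines: iecx uwu xth ecm rjpjg ewgdi hskt cij ffi zuysi nto mrg
Hunk 3: at line 4 remove [rjpjg] add [kdzu,qxlxx,xpx] -> 14 lines: iecx uwu xth ecm kdzu qxlxx xpx ewgdi hskt cij ffi zuysi nto mrg
Hunk 4: at line 7 remove [ewgdi,hskt,cij] add [uobub] -> 12 lines: iecx uwu xth ecm kdzu qxlxx xpx uobub ffi zuysi nto mrg
Final line 4: ecm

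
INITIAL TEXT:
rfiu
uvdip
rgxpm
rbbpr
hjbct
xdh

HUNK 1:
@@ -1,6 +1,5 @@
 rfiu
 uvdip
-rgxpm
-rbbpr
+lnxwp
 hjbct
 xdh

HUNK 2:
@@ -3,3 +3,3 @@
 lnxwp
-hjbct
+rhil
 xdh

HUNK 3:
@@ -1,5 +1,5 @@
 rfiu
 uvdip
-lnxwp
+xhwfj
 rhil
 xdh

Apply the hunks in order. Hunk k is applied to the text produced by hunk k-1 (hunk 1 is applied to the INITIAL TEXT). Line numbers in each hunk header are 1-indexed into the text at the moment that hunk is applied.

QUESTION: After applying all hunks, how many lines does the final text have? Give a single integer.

Hunk 1: at line 1 remove [rgxpm,rbbpr] add [lnxwp] -> 5 lines: rfiu uvdip lnxwp hjbct xdh
Hunk 2: at line 3 remove [hjbct] add [rhil] -> 5 lines: rfiu uvdip lnxwp rhil xdh
Hunk 3: at line 1 remove [lnxwp] add [xhwfj] -> 5 lines: rfiu uvdip xhwfj rhil xdh
Final line count: 5

Answer: 5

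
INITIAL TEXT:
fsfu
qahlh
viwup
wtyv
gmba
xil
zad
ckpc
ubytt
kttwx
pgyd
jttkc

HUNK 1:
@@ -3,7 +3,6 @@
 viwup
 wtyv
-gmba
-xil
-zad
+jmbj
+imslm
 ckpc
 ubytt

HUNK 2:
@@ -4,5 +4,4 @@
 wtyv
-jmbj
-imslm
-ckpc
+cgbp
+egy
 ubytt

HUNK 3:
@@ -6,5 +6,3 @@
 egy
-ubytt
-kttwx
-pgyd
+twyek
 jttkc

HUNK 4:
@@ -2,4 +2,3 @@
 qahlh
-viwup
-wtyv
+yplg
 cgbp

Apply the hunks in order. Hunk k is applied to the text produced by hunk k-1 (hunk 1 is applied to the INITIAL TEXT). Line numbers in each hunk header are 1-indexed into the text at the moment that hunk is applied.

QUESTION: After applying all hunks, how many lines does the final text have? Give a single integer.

Hunk 1: at line 3 remove [gmba,xil,zad] add [jmbj,imslm] -> 11 lines: fsfu qahlh viwup wtyv jmbj imslm ckpc ubytt kttwx pgyd jttkc
Hunk 2: at line 4 remove [jmbj,imslm,ckpc] add [cgbp,egy] -> 10 lines: fsfu qahlh viwup wtyv cgbp egy ubytt kttwx pgyd jttkc
Hunk 3: at line 6 remove [ubytt,kttwx,pgyd] add [twyek] -> 8 lines: fsfu qahlh viwup wtyv cgbp egy twyek jttkc
Hunk 4: at line 2 remove [viwup,wtyv] add [yplg] -> 7 lines: fsfu qahlh yplg cgbp egy twyek jttkc
Final line count: 7

Answer: 7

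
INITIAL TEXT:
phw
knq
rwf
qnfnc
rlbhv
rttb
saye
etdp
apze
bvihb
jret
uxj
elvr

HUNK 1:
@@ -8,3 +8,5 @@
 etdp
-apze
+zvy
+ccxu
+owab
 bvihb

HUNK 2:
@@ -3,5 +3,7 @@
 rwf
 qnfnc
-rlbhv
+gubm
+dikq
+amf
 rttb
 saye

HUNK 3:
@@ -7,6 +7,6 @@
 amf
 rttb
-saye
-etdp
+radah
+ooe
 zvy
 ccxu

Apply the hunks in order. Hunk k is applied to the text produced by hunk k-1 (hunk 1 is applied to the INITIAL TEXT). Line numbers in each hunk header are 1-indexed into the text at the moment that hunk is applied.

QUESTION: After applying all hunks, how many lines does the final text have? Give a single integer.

Hunk 1: at line 8 remove [apze] add [zvy,ccxu,owab] -> 15 lines: phw knq rwf qnfnc rlbhv rttb saye etdp zvy ccxu owab bvihb jret uxj elvr
Hunk 2: at line 3 remove [rlbhv] add [gubm,dikq,amf] -> 17 lines: phw knq rwf qnfnc gubm dikq amf rttb saye etdp zvy ccxu owab bvihb jret uxj elvr
Hunk 3: at line 7 remove [saye,etdp] add [radah,ooe] -> 17 lines: phw knq rwf qnfnc gubm dikq amf rttb radah ooe zvy ccxu owab bvihb jret uxj elvr
Final line count: 17

Answer: 17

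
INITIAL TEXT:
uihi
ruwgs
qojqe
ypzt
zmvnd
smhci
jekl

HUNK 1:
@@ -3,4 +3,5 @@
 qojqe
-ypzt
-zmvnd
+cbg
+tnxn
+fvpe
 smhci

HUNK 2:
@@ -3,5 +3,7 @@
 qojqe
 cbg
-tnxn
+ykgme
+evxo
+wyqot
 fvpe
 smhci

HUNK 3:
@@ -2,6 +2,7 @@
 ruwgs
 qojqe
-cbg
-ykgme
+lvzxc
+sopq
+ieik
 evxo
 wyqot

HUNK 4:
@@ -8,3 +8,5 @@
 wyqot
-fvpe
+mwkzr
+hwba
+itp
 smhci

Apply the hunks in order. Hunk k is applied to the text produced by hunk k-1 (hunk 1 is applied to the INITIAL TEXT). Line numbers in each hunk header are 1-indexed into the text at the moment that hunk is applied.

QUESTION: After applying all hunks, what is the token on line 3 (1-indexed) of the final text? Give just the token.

Hunk 1: at line 3 remove [ypzt,zmvnd] add [cbg,tnxn,fvpe] -> 8 lines: uihi ruwgs qojqe cbg tnxn fvpe smhci jekl
Hunk 2: at line 3 remove [tnxn] add [ykgme,evxo,wyqot] -> 10 lines: uihi ruwgs qojqe cbg ykgme evxo wyqot fvpe smhci jekl
Hunk 3: at line 2 remove [cbg,ykgme] add [lvzxc,sopq,ieik] -> 11 lines: uihi ruwgs qojqe lvzxc sopq ieik evxo wyqot fvpe smhci jekl
Hunk 4: at line 8 remove [fvpe] add [mwkzr,hwba,itp] -> 13 lines: uihi ruwgs qojqe lvzxc sopq ieik evxo wyqot mwkzr hwba itp smhci jekl
Final line 3: qojqe

Answer: qojqe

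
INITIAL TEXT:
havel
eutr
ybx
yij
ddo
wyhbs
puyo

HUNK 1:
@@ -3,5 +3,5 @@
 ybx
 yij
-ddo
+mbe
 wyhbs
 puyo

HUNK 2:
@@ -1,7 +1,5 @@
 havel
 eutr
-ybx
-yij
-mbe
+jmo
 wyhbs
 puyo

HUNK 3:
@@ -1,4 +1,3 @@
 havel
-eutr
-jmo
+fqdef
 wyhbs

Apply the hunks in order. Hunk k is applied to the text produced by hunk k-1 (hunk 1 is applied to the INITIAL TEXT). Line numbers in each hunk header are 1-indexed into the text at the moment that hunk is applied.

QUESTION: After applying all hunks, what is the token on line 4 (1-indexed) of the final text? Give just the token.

Hunk 1: at line 3 remove [ddo] add [mbe] -> 7 lines: havel eutr ybx yij mbe wyhbs puyo
Hunk 2: at line 1 remove [ybx,yij,mbe] add [jmo] -> 5 lines: havel eutr jmo wyhbs puyo
Hunk 3: at line 1 remove [eutr,jmo] add [fqdef] -> 4 lines: havel fqdef wyhbs puyo
Final line 4: puyo

Answer: puyo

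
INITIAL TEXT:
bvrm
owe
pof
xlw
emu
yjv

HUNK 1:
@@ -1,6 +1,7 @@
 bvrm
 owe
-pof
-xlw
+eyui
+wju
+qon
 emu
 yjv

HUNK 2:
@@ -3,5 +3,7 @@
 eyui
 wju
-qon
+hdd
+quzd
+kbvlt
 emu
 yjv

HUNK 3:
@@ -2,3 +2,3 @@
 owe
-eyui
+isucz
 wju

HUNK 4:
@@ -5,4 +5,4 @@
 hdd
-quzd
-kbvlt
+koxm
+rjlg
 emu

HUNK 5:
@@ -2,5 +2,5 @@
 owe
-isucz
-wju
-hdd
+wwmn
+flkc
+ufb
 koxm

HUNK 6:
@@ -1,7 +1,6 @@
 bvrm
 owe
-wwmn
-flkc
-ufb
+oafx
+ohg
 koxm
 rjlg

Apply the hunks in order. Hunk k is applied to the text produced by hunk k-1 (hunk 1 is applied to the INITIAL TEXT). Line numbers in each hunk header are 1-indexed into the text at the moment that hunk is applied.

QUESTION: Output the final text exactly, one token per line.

Hunk 1: at line 1 remove [pof,xlw] add [eyui,wju,qon] -> 7 lines: bvrm owe eyui wju qon emu yjv
Hunk 2: at line 3 remove [qon] add [hdd,quzd,kbvlt] -> 9 lines: bvrm owe eyui wju hdd quzd kbvlt emu yjv
Hunk 3: at line 2 remove [eyui] add [isucz] -> 9 lines: bvrm owe isucz wju hdd quzd kbvlt emu yjv
Hunk 4: at line 5 remove [quzd,kbvlt] add [koxm,rjlg] -> 9 lines: bvrm owe isucz wju hdd koxm rjlg emu yjv
Hunk 5: at line 2 remove [isucz,wju,hdd] add [wwmn,flkc,ufb] -> 9 lines: bvrm owe wwmn flkc ufb koxm rjlg emu yjv
Hunk 6: at line 1 remove [wwmn,flkc,ufb] add [oafx,ohg] -> 8 lines: bvrm owe oafx ohg koxm rjlg emu yjv

Answer: bvrm
owe
oafx
ohg
koxm
rjlg
emu
yjv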